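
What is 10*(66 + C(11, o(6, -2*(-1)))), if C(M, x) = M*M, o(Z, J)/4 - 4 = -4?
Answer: 1870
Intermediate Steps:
o(Z, J) = 0 (o(Z, J) = 16 + 4*(-4) = 16 - 16 = 0)
C(M, x) = M²
10*(66 + C(11, o(6, -2*(-1)))) = 10*(66 + 11²) = 10*(66 + 121) = 10*187 = 1870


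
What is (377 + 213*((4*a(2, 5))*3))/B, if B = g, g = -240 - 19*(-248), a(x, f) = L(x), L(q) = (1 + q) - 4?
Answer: -2179/4472 ≈ -0.48725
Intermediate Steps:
L(q) = -3 + q
a(x, f) = -3 + x
g = 4472 (g = -240 + 4712 = 4472)
B = 4472
(377 + 213*((4*a(2, 5))*3))/B = (377 + 213*((4*(-3 + 2))*3))/4472 = (377 + 213*((4*(-1))*3))*(1/4472) = (377 + 213*(-4*3))*(1/4472) = (377 + 213*(-12))*(1/4472) = (377 - 2556)*(1/4472) = -2179*1/4472 = -2179/4472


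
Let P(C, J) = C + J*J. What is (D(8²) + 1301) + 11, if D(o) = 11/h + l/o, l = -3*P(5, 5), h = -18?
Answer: 377275/288 ≈ 1310.0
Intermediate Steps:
P(C, J) = C + J²
l = -90 (l = -3*(5 + 5²) = -3*(5 + 25) = -3*30 = -90)
D(o) = -11/18 - 90/o (D(o) = 11/(-18) - 90/o = 11*(-1/18) - 90/o = -11/18 - 90/o)
(D(8²) + 1301) + 11 = ((-11/18 - 90/(8²)) + 1301) + 11 = ((-11/18 - 90/64) + 1301) + 11 = ((-11/18 - 90*1/64) + 1301) + 11 = ((-11/18 - 45/32) + 1301) + 11 = (-581/288 + 1301) + 11 = 374107/288 + 11 = 377275/288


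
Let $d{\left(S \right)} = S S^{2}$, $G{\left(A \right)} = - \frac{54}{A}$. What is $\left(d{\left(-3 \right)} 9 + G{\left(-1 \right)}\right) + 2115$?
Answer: $1926$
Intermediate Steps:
$d{\left(S \right)} = S^{3}$
$\left(d{\left(-3 \right)} 9 + G{\left(-1 \right)}\right) + 2115 = \left(\left(-3\right)^{3} \cdot 9 - \frac{54}{-1}\right) + 2115 = \left(\left(-27\right) 9 - -54\right) + 2115 = \left(-243 + 54\right) + 2115 = -189 + 2115 = 1926$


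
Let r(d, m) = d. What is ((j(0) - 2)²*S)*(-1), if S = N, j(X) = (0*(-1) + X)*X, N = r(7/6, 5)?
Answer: -14/3 ≈ -4.6667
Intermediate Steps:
N = 7/6 ≈ 1.1667
j(X) = X² (j(X) = (0 + X)*X = X*X = X²)
S = 7/6 ≈ 1.1667
((j(0) - 2)²*S)*(-1) = ((0² - 2)²*(7/6))*(-1) = ((0 - 2)²*(7/6))*(-1) = ((-2)²*(7/6))*(-1) = (4*(7/6))*(-1) = (14/3)*(-1) = -14/3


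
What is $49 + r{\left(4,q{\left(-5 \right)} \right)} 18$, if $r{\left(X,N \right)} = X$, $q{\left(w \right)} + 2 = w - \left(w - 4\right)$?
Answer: $121$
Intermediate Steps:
$q{\left(w \right)} = 2$ ($q{\left(w \right)} = -2 + \left(w - \left(w - 4\right)\right) = -2 + \left(w - \left(-4 + w\right)\right) = -2 + 4 = 2$)
$49 + r{\left(4,q{\left(-5 \right)} \right)} 18 = 49 + 4 \cdot 18 = 49 + 72 = 121$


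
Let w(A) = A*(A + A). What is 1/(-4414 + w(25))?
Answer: -1/3164 ≈ -0.00031606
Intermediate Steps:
w(A) = 2*A² (w(A) = A*(2*A) = 2*A²)
1/(-4414 + w(25)) = 1/(-4414 + 2*25²) = 1/(-4414 + 2*625) = 1/(-4414 + 1250) = 1/(-3164) = -1/3164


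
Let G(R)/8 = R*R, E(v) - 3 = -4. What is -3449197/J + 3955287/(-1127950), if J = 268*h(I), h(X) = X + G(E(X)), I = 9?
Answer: -114957118933/151145300 ≈ -760.57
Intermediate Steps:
E(v) = -1 (E(v) = 3 - 4 = -1)
G(R) = 8*R² (G(R) = 8*(R*R) = 8*R²)
h(X) = 8 + X (h(X) = X + 8*(-1)² = X + 8*1 = X + 8 = 8 + X)
J = 4556 (J = 268*(8 + 9) = 268*17 = 4556)
-3449197/J + 3955287/(-1127950) = -3449197/4556 + 3955287/(-1127950) = -3449197*1/4556 + 3955287*(-1/1127950) = -3449197/4556 - 3955287/1127950 = -114957118933/151145300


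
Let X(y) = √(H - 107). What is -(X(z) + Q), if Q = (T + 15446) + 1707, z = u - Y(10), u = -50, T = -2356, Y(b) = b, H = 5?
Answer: -14797 - I*√102 ≈ -14797.0 - 10.1*I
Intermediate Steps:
z = -60 (z = -50 - 1*10 = -50 - 10 = -60)
X(y) = I*√102 (X(y) = √(5 - 107) = √(-102) = I*√102)
Q = 14797 (Q = (-2356 + 15446) + 1707 = 13090 + 1707 = 14797)
-(X(z) + Q) = -(I*√102 + 14797) = -(14797 + I*√102) = -14797 - I*√102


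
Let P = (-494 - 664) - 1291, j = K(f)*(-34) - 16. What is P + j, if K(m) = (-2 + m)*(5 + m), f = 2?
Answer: -2465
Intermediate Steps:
j = -16 (j = (-10 + 2² + 3*2)*(-34) - 16 = (-10 + 4 + 6)*(-34) - 16 = 0*(-34) - 16 = 0 - 16 = -16)
P = -2449 (P = -1158 - 1291 = -2449)
P + j = -2449 - 16 = -2465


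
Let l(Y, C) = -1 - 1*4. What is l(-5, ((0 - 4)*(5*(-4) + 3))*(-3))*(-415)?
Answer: 2075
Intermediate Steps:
l(Y, C) = -5 (l(Y, C) = -1 - 4 = -5)
l(-5, ((0 - 4)*(5*(-4) + 3))*(-3))*(-415) = -5*(-415) = 2075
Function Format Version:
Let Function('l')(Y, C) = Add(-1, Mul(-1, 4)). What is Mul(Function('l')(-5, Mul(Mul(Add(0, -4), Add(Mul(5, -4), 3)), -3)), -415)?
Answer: 2075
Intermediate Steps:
Function('l')(Y, C) = -5 (Function('l')(Y, C) = Add(-1, -4) = -5)
Mul(Function('l')(-5, Mul(Mul(Add(0, -4), Add(Mul(5, -4), 3)), -3)), -415) = Mul(-5, -415) = 2075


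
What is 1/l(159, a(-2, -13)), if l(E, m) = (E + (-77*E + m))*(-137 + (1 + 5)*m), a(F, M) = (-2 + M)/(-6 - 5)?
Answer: 121/188332053 ≈ 6.4248e-7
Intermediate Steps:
a(F, M) = 2/11 - M/11 (a(F, M) = (-2 + M)/(-11) = (-2 + M)*(-1/11) = 2/11 - M/11)
l(E, m) = (-137 + 6*m)*(m - 76*E) (l(E, m) = (E + (m - 77*E))*(-137 + 6*m) = (m - 76*E)*(-137 + 6*m) = (-137 + 6*m)*(m - 76*E))
1/l(159, a(-2, -13)) = 1/(-137*(2/11 - 1/11*(-13)) + 6*(2/11 - 1/11*(-13))**2 + 10412*159 - 456*159*(2/11 - 1/11*(-13))) = 1/(-137*(2/11 + 13/11) + 6*(2/11 + 13/11)**2 + 1655508 - 456*159*(2/11 + 13/11)) = 1/(-137*15/11 + 6*(15/11)**2 + 1655508 - 456*159*15/11) = 1/(-2055/11 + 6*(225/121) + 1655508 - 1087560/11) = 1/(-2055/11 + 1350/121 + 1655508 - 1087560/11) = 1/(188332053/121) = 121/188332053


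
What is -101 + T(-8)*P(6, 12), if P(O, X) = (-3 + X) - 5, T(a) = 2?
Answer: -93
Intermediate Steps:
P(O, X) = -8 + X
-101 + T(-8)*P(6, 12) = -101 + 2*(-8 + 12) = -101 + 2*4 = -101 + 8 = -93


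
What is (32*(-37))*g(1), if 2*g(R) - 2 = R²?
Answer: -1776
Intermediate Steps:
g(R) = 1 + R²/2
(32*(-37))*g(1) = (32*(-37))*(1 + (½)*1²) = -1184*(1 + (½)*1) = -1184*(1 + ½) = -1184*3/2 = -1776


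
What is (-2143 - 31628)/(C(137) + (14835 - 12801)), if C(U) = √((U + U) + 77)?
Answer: -2544082/153215 + 11257*√39/459645 ≈ -16.452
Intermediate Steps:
C(U) = √(77 + 2*U) (C(U) = √(2*U + 77) = √(77 + 2*U))
(-2143 - 31628)/(C(137) + (14835 - 12801)) = (-2143 - 31628)/(√(77 + 2*137) + (14835 - 12801)) = -33771/(√(77 + 274) + 2034) = -33771/(√351 + 2034) = -33771/(3*√39 + 2034) = -33771/(2034 + 3*√39)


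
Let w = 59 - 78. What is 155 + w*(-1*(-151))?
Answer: -2714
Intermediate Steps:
w = -19
155 + w*(-1*(-151)) = 155 - (-19)*(-151) = 155 - 19*151 = 155 - 2869 = -2714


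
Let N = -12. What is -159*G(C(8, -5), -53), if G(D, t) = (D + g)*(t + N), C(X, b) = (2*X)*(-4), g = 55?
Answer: -93015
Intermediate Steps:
C(X, b) = -8*X
G(D, t) = (-12 + t)*(55 + D) (G(D, t) = (D + 55)*(t - 12) = (55 + D)*(-12 + t) = (-12 + t)*(55 + D))
-159*G(C(8, -5), -53) = -159*(-660 - (-96)*8 + 55*(-53) - 8*8*(-53)) = -159*(-660 - 12*(-64) - 2915 - 64*(-53)) = -159*(-660 + 768 - 2915 + 3392) = -159*585 = -93015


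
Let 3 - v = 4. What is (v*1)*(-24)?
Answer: 24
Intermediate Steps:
v = -1 (v = 3 - 1*4 = 3 - 4 = -1)
(v*1)*(-24) = -1*1*(-24) = -1*(-24) = 24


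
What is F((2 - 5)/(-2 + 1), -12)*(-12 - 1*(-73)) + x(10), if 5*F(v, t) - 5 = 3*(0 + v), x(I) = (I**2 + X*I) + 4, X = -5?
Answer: 1124/5 ≈ 224.80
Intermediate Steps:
x(I) = 4 + I**2 - 5*I (x(I) = (I**2 - 5*I) + 4 = 4 + I**2 - 5*I)
F(v, t) = 1 + 3*v/5 (F(v, t) = 1 + (3*(0 + v))/5 = 1 + (3*v)/5 = 1 + 3*v/5)
F((2 - 5)/(-2 + 1), -12)*(-12 - 1*(-73)) + x(10) = (1 + 3*((2 - 5)/(-2 + 1))/5)*(-12 - 1*(-73)) + (4 + 10**2 - 5*10) = (1 + 3*(-3/(-1))/5)*(-12 + 73) + (4 + 100 - 50) = (1 + 3*(-3*(-1))/5)*61 + 54 = (1 + (3/5)*3)*61 + 54 = (1 + 9/5)*61 + 54 = (14/5)*61 + 54 = 854/5 + 54 = 1124/5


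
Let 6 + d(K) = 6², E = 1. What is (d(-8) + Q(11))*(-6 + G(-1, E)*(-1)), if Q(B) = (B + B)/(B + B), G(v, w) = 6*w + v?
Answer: -341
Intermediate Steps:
G(v, w) = v + 6*w
d(K) = 30 (d(K) = -6 + 6² = -6 + 36 = 30)
Q(B) = 1 (Q(B) = (2*B)/((2*B)) = (2*B)*(1/(2*B)) = 1)
(d(-8) + Q(11))*(-6 + G(-1, E)*(-1)) = (30 + 1)*(-6 + (-1 + 6*1)*(-1)) = 31*(-6 + (-1 + 6)*(-1)) = 31*(-6 + 5*(-1)) = 31*(-6 - 5) = 31*(-11) = -341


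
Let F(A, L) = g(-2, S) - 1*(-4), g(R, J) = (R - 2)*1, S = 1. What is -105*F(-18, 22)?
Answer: 0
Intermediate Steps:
g(R, J) = -2 + R (g(R, J) = (-2 + R)*1 = -2 + R)
F(A, L) = 0 (F(A, L) = (-2 - 2) - 1*(-4) = -4 + 4 = 0)
-105*F(-18, 22) = -105*0 = 0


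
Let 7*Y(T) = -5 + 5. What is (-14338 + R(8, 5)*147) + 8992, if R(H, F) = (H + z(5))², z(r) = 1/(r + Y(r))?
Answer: 113457/25 ≈ 4538.3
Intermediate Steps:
Y(T) = 0 (Y(T) = (-5 + 5)/7 = (⅐)*0 = 0)
z(r) = 1/r (z(r) = 1/(r + 0) = 1/r)
R(H, F) = (⅕ + H)² (R(H, F) = (H + 1/5)² = (H + ⅕)² = (⅕ + H)²)
(-14338 + R(8, 5)*147) + 8992 = (-14338 + ((1 + 5*8)²/25)*147) + 8992 = (-14338 + ((1 + 40)²/25)*147) + 8992 = (-14338 + ((1/25)*41²)*147) + 8992 = (-14338 + ((1/25)*1681)*147) + 8992 = (-14338 + (1681/25)*147) + 8992 = (-14338 + 247107/25) + 8992 = -111343/25 + 8992 = 113457/25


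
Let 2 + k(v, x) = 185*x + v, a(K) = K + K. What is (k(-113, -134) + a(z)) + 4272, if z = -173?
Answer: -20979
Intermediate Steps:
a(K) = 2*K
k(v, x) = -2 + v + 185*x (k(v, x) = -2 + (185*x + v) = -2 + (v + 185*x) = -2 + v + 185*x)
(k(-113, -134) + a(z)) + 4272 = ((-2 - 113 + 185*(-134)) + 2*(-173)) + 4272 = ((-2 - 113 - 24790) - 346) + 4272 = (-24905 - 346) + 4272 = -25251 + 4272 = -20979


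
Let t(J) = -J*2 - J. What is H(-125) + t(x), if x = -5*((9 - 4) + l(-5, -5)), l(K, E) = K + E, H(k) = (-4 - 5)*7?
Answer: -138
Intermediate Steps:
H(k) = -63 (H(k) = -9*7 = -63)
l(K, E) = E + K
x = 25 (x = -5*((9 - 4) + (-5 - 5)) = -5*(5 - 10) = -5*(-5) = 25)
t(J) = -3*J (t(J) = -2*J - J = -3*J)
H(-125) + t(x) = -63 - 3*25 = -63 - 75 = -138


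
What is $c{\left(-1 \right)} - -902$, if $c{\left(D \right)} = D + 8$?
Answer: $909$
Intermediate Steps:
$c{\left(D \right)} = 8 + D$
$c{\left(-1 \right)} - -902 = \left(8 - 1\right) - -902 = 7 + 902 = 909$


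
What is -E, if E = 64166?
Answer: -64166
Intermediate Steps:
-E = -1*64166 = -64166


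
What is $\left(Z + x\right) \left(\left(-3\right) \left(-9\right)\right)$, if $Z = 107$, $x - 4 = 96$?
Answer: $5589$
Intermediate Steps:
$x = 100$ ($x = 4 + 96 = 100$)
$\left(Z + x\right) \left(\left(-3\right) \left(-9\right)\right) = \left(107 + 100\right) \left(\left(-3\right) \left(-9\right)\right) = 207 \cdot 27 = 5589$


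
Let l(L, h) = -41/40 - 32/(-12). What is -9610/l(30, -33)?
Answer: -1153200/197 ≈ -5853.8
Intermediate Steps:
l(L, h) = 197/120 (l(L, h) = -41*1/40 - 32*(-1/12) = -41/40 + 8/3 = 197/120)
-9610/l(30, -33) = -9610/197/120 = -9610*120/197 = -1153200/197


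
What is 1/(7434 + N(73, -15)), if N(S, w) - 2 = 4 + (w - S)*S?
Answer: 1/1016 ≈ 0.00098425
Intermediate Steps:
N(S, w) = 6 + S*(w - S) (N(S, w) = 2 + (4 + (w - S)*S) = 2 + (4 + S*(w - S)) = 6 + S*(w - S))
1/(7434 + N(73, -15)) = 1/(7434 + (6 - 1*73**2 + 73*(-15))) = 1/(7434 + (6 - 1*5329 - 1095)) = 1/(7434 + (6 - 5329 - 1095)) = 1/(7434 - 6418) = 1/1016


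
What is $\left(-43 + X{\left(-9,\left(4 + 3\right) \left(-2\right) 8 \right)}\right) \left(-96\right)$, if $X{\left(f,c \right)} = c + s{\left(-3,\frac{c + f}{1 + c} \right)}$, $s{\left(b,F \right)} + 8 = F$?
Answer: $\frac{575104}{37} \approx 15543.0$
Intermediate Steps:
$s{\left(b,F \right)} = -8 + F$
$X{\left(f,c \right)} = -8 + c + \frac{c + f}{1 + c}$ ($X{\left(f,c \right)} = c - \left(8 - \frac{c + f}{1 + c}\right) = -8 + c + \frac{c + f}{1 + c}$)
$\left(-43 + X{\left(-9,\left(4 + 3\right) \left(-2\right) 8 \right)}\right) \left(-96\right) = \left(-43 + \frac{\left(4 + 3\right) \left(-2\right) 8 - 9 + \left(1 + \left(4 + 3\right) \left(-2\right) 8\right) \left(-8 + \left(4 + 3\right) \left(-2\right) 8\right)}{1 + \left(4 + 3\right) \left(-2\right) 8}\right) \left(-96\right) = \left(-43 + \frac{7 \left(-2\right) 8 - 9 + \left(1 + 7 \left(-2\right) 8\right) \left(-8 + 7 \left(-2\right) 8\right)}{1 + 7 \left(-2\right) 8}\right) \left(-96\right) = \left(-43 + \frac{\left(-14\right) 8 - 9 + \left(1 - 112\right) \left(-8 - 112\right)}{1 - 112}\right) \left(-96\right) = \left(-43 + \frac{-112 - 9 + \left(1 - 112\right) \left(-8 - 112\right)}{1 - 112}\right) \left(-96\right) = \left(-43 + \frac{-112 - 9 - -13320}{-111}\right) \left(-96\right) = \left(-43 - \frac{-112 - 9 + 13320}{111}\right) \left(-96\right) = \left(-43 - \frac{13199}{111}\right) \left(-96\right) = \left(- \frac{17972}{111}\right) \left(-96\right) = \frac{575104}{37}$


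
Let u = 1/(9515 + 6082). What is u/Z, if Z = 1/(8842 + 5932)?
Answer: 14774/15597 ≈ 0.94723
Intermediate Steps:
Z = 1/14774 ≈ 6.7686e-5
u = 1/15597 ≈ 6.4115e-5
u/Z = 1/(15597*(1/14774)) = (1/15597)*14774 = 14774/15597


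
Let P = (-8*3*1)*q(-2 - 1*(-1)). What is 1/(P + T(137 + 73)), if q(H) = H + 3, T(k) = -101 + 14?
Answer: -1/135 ≈ -0.0074074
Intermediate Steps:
T(k) = -87
q(H) = 3 + H
P = -48 (P = (-8*3*1)*(3 + (-2 - 1*(-1))) = (-24*1)*(3 + (-2 + 1)) = -24*(3 - 1) = -24*2 = -48)
1/(P + T(137 + 73)) = 1/(-48 - 87) = 1/(-135) = -1/135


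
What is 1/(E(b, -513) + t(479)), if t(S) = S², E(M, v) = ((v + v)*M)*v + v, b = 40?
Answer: 1/21282448 ≈ 4.6987e-8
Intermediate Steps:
E(M, v) = v + 2*M*v² (E(M, v) = ((2*v)*M)*v + v = (2*M*v)*v + v = 2*M*v² + v = v + 2*M*v²)
1/(E(b, -513) + t(479)) = 1/(-513*(1 + 2*40*(-513)) + 479²) = 1/(-513*(1 - 41040) + 229441) = 1/(-513*(-41039) + 229441) = 1/(21053007 + 229441) = 1/21282448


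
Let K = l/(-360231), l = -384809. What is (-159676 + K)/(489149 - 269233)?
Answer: -57519860347/79220560596 ≈ -0.72607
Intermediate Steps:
K = 384809/360231 (K = -384809/(-360231) = -384809*(-1/360231) = 384809/360231 ≈ 1.0682)
(-159676 + K)/(489149 - 269233) = (-159676 + 384809/360231)/(489149 - 269233) = -57519860347/360231/219916 = -57519860347/360231*1/219916 = -57519860347/79220560596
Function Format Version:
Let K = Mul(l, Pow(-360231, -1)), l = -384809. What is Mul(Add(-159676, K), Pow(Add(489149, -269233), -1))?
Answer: Rational(-57519860347, 79220560596) ≈ -0.72607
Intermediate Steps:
K = Rational(384809, 360231) (K = Mul(-384809, Pow(-360231, -1)) = Mul(-384809, Rational(-1, 360231)) = Rational(384809, 360231) ≈ 1.0682)
Mul(Add(-159676, K), Pow(Add(489149, -269233), -1)) = Mul(Add(-159676, Rational(384809, 360231)), Pow(Add(489149, -269233), -1)) = Mul(Rational(-57519860347, 360231), Pow(219916, -1)) = Mul(Rational(-57519860347, 360231), Rational(1, 219916)) = Rational(-57519860347, 79220560596)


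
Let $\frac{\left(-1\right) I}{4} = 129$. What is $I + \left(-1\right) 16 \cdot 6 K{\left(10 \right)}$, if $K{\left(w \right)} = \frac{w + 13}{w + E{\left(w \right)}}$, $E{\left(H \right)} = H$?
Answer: $- \frac{3132}{5} \approx -626.4$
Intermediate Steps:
$I = -516$ ($I = \left(-4\right) 129 = -516$)
$K{\left(w \right)} = \frac{13 + w}{2 w}$ ($K{\left(w \right)} = \frac{w + 13}{w + w} = \frac{13 + w}{2 w}$)
$I + \left(-1\right) 16 \cdot 6 K{\left(10 \right)} = -516 + \left(-1\right) 16 \cdot 6 \frac{13 + 10}{2 \cdot 10} = -516 + \left(-16\right) 6 \cdot \frac{1}{2} \cdot \frac{1}{10} \cdot 23 = -516 - \frac{552}{5} = - \frac{3132}{5}$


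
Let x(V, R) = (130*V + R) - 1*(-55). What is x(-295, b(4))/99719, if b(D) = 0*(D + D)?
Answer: -38295/99719 ≈ -0.38403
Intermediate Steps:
b(D) = 0 (b(D) = 0*(2*D) = 0)
x(V, R) = 55 + R + 130*V (x(V, R) = (R + 130*V) + 55 = 55 + R + 130*V)
x(-295, b(4))/99719 = (55 + 0 + 130*(-295))/99719 = (55 + 0 - 38350)*(1/99719) = -38295*1/99719 = -38295/99719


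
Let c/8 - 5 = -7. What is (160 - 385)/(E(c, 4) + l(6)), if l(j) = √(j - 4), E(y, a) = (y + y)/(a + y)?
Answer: -2700/23 + 2025*√2/46 ≈ -55.135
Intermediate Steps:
c = -16 (c = 40 + 8*(-7) = 40 - 56 = -16)
E(y, a) = 2*y/(a + y) (E(y, a) = (2*y)/(a + y) = 2*y/(a + y))
l(j) = √(-4 + j)
(160 - 385)/(E(c, 4) + l(6)) = (160 - 385)/(2*(-16)/(4 - 16) + √(-4 + 6)) = -225/(2*(-16)/(-12) + √2) = -225/(2*(-16)*(-1/12) + √2) = -225/(8/3 + √2)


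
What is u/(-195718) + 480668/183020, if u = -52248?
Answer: 12954726073/4477538545 ≈ 2.8933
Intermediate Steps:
u/(-195718) + 480668/183020 = -52248/(-195718) + 480668/183020 = -52248*(-1/195718) + 480668*(1/183020) = 26124/97859 + 120167/45755 = 12954726073/4477538545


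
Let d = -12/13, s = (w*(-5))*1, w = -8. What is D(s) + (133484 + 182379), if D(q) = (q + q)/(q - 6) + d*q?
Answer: 69798083/221 ≈ 3.1583e+5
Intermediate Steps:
s = 40 (s = -8*(-5)*1 = 40*1 = 40)
d = -12/13 (d = -12*1/13 = -12/13 ≈ -0.92308)
D(q) = -12*q/13 + 2*q/(-6 + q) (D(q) = (q + q)/(q - 6) - 12*q/13 = (2*q)/(-6 + q) - 12*q/13 = 2*q/(-6 + q) - 12*q/13 = -12*q/13 + 2*q/(-6 + q))
D(s) + (133484 + 182379) = (2/13)*40*(49 - 6*40)/(-6 + 40) + (133484 + 182379) = (2/13)*40*(49 - 240)/34 + 315863 = (2/13)*40*(1/34)*(-191) + 315863 = -7640/221 + 315863 = 69798083/221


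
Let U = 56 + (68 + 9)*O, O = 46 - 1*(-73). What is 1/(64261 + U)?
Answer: 1/73480 ≈ 1.3609e-5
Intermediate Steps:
O = 119 (O = 46 + 73 = 119)
U = 9219 (U = 56 + (68 + 9)*119 = 56 + 77*119 = 56 + 9163 = 9219)
1/(64261 + U) = 1/(64261 + 9219) = 1/73480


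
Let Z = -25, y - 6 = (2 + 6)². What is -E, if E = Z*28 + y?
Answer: 630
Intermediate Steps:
y = 70 (y = 6 + (2 + 6)² = 6 + 8² = 6 + 64 = 70)
E = -630 (E = -25*28 + 70 = -700 + 70 = -630)
-E = -1*(-630) = 630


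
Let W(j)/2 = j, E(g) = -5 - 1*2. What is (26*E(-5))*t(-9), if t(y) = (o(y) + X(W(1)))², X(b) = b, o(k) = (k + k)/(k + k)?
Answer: -1638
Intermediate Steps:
E(g) = -7 (E(g) = -5 - 2 = -7)
W(j) = 2*j
o(k) = 1 (o(k) = (2*k)/((2*k)) = (2*k)*(1/(2*k)) = 1)
t(y) = 9 (t(y) = (1 + 2*1)² = (1 + 2)² = 3² = 9)
(26*E(-5))*t(-9) = (26*(-7))*9 = -182*9 = -1638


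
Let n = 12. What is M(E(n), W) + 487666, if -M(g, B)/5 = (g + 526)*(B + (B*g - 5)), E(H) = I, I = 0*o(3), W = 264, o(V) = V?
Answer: -193504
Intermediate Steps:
I = 0 (I = 0*3 = 0)
E(H) = 0
M(g, B) = -5*(526 + g)*(-5 + B + B*g) (M(g, B) = -5*(g + 526)*(B + (B*g - 5)) = -5*(526 + g)*(B + (-5 + B*g)) = -5*(526 + g)*(-5 + B + B*g))
M(E(n), W) + 487666 = (13150 - 2630*264 + 25*0 - 2635*264*0 - 5*264*0²) + 487666 = (13150 - 694320 + 0 + 0 - 5*264*0) + 487666 = (13150 - 694320 + 0 + 0 + 0) + 487666 = -681170 + 487666 = -193504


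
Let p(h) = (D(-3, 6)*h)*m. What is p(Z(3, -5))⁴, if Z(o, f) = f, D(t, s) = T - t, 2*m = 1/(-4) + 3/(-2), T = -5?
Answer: 1500625/256 ≈ 5861.8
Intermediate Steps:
m = -7/8 (m = (1/(-4) + 3/(-2))/2 = (1*(-¼) + 3*(-½))/2 = (-¼ - 3/2)/2 = (½)*(-7/4) = -7/8 ≈ -0.87500)
D(t, s) = -5 - t
p(h) = 7*h/4 (p(h) = ((-5 - 1*(-3))*h)*(-7/8) = ((-5 + 3)*h)*(-7/8) = -2*h*(-7/8) = 7*h/4)
p(Z(3, -5))⁴ = ((7/4)*(-5))⁴ = (-35/4)⁴ = 1500625/256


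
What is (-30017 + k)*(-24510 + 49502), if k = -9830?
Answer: -995856224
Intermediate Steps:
(-30017 + k)*(-24510 + 49502) = (-30017 - 9830)*(-24510 + 49502) = -39847*24992 = -995856224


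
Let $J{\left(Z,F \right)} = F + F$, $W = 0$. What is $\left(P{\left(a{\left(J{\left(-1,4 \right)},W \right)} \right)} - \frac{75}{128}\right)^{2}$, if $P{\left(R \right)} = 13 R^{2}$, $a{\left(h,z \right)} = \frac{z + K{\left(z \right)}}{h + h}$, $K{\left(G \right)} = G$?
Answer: $\frac{5625}{16384} \approx 0.34332$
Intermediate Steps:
$J{\left(Z,F \right)} = 2 F$
$a{\left(h,z \right)} = \frac{z}{h}$ ($a{\left(h,z \right)} = \frac{z + z}{h + h} = \frac{2 z}{2 h} = 2 z \frac{1}{2 h} = \frac{z}{h}$)
$\left(P{\left(a{\left(J{\left(-1,4 \right)},W \right)} \right)} - \frac{75}{128}\right)^{2} = \left(13 \left(\frac{0}{2 \cdot 4}\right)^{2} - \frac{75}{128}\right)^{2} = \left(13 \left(\frac{0}{8}\right)^{2} - \frac{75}{128}\right)^{2} = \left(13 \left(0 \cdot \frac{1}{8}\right)^{2} - \frac{75}{128}\right)^{2} = \left(13 \cdot 0^{2} - \frac{75}{128}\right)^{2} = \left(13 \cdot 0 - \frac{75}{128}\right)^{2} = \left(0 - \frac{75}{128}\right)^{2} = \left(- \frac{75}{128}\right)^{2} = \frac{5625}{16384}$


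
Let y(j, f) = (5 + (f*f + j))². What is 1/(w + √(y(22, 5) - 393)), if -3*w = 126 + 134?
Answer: -780/46801 - 9*√2311/46801 ≈ -0.025911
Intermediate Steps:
w = -260/3 (w = -(126 + 134)/3 = -⅓*260 = -260/3 ≈ -86.667)
y(j, f) = (5 + j + f²)² (y(j, f) = (5 + (f² + j))² = (5 + (j + f²))² = (5 + j + f²)²)
1/(w + √(y(22, 5) - 393)) = 1/(-260/3 + √((5 + 22 + 5²)² - 393)) = 1/(-260/3 + √((5 + 22 + 25)² - 393)) = 1/(-260/3 + √(52² - 393)) = 1/(-260/3 + √(2704 - 393)) = 1/(-260/3 + √2311)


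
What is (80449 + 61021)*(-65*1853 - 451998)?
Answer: -80983511210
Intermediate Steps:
(80449 + 61021)*(-65*1853 - 451998) = 141470*(-120445 - 451998) = 141470*(-572443) = -80983511210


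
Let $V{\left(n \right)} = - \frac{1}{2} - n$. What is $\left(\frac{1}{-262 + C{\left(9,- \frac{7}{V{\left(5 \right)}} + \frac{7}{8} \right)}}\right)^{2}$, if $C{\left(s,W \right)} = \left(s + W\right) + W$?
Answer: $\frac{1936}{119749249} \approx 1.6167 \cdot 10^{-5}$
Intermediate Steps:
$V{\left(n \right)} = - \frac{1}{2} - n$ ($V{\left(n \right)} = \left(-1\right) \frac{1}{2} - n = - \frac{1}{2} - n$)
$C{\left(s,W \right)} = s + 2 W$ ($C{\left(s,W \right)} = \left(W + s\right) + W = s + 2 W$)
$\left(\frac{1}{-262 + C{\left(9,- \frac{7}{V{\left(5 \right)}} + \frac{7}{8} \right)}}\right)^{2} = \left(\frac{1}{-262 + \left(9 + 2 \left(- \frac{7}{- \frac{1}{2} - 5} + \frac{7}{8}\right)\right)}\right)^{2} = \left(\frac{1}{-262 + \left(9 + 2 \left(- \frac{7}{- \frac{1}{2} - 5} + 7 \cdot \frac{1}{8}\right)\right)}\right)^{2} = \left(\frac{1}{-262 + \left(9 + 2 \left(- \frac{7}{- \frac{11}{2}} + \frac{7}{8}\right)\right)}\right)^{2} = \left(\frac{1}{-262 + \left(9 + 2 \left(\left(-7\right) \left(- \frac{2}{11}\right) + \frac{7}{8}\right)\right)}\right)^{2} = \left(\frac{1}{-262 + \left(9 + 2 \left(\frac{14}{11} + \frac{7}{8}\right)\right)}\right)^{2} = \left(\frac{1}{-262 + \left(9 + 2 \cdot \frac{189}{88}\right)}\right)^{2} = \left(\frac{1}{-262 + \left(9 + \frac{189}{44}\right)}\right)^{2} = \left(\frac{1}{-262 + \frac{585}{44}}\right)^{2} = \left(\frac{1}{- \frac{10943}{44}}\right)^{2} = \left(- \frac{44}{10943}\right)^{2} = \frac{1936}{119749249}$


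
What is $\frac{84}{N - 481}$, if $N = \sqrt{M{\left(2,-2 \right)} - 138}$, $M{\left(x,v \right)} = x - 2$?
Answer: $- \frac{40404}{231499} - \frac{84 i \sqrt{138}}{231499} \approx -0.17453 - 0.0042626 i$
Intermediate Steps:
$M{\left(x,v \right)} = -2 + x$
$N = i \sqrt{138}$ ($N = \sqrt{\left(-2 + 2\right) - 138} = \sqrt{0 - 138} = \sqrt{-138} = i \sqrt{138} \approx 11.747 i$)
$\frac{84}{N - 481} = \frac{84}{i \sqrt{138} - 481} = \frac{84}{-481 + i \sqrt{138}}$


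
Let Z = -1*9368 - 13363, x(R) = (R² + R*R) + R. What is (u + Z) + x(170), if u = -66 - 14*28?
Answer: 34781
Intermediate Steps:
x(R) = R + 2*R² (x(R) = (R² + R²) + R = 2*R² + R = R + 2*R²)
Z = -22731 (Z = -9368 - 13363 = -22731)
u = -458 (u = -66 - 392 = -458)
(u + Z) + x(170) = (-458 - 22731) + 170*(1 + 2*170) = -23189 + 170*(1 + 340) = -23189 + 170*341 = -23189 + 57970 = 34781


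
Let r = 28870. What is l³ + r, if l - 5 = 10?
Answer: 32245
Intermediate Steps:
l = 15 (l = 5 + 10 = 15)
l³ + r = 15³ + 28870 = 3375 + 28870 = 32245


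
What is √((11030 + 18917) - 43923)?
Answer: 2*I*√3494 ≈ 118.22*I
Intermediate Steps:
√((11030 + 18917) - 43923) = √(29947 - 43923) = √(-13976) = 2*I*√3494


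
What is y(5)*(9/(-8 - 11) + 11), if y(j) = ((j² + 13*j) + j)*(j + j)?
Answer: 10000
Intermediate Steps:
y(j) = 2*j*(j² + 14*j) (y(j) = (j² + 14*j)*(2*j) = 2*j*(j² + 14*j))
y(5)*(9/(-8 - 11) + 11) = (2*5²*(14 + 5))*(9/(-8 - 11) + 11) = (2*25*19)*(9/(-19) + 11) = 950*(-1/19*9 + 11) = 950*(-9/19 + 11) = 950*(200/19) = 10000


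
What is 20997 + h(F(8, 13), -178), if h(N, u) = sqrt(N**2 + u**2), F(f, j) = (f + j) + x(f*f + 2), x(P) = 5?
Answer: 20997 + 2*sqrt(8090) ≈ 21177.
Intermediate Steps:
F(f, j) = 5 + f + j (F(f, j) = (f + j) + 5 = 5 + f + j)
20997 + h(F(8, 13), -178) = 20997 + sqrt((5 + 8 + 13)**2 + (-178)**2) = 20997 + sqrt(26**2 + 31684) = 20997 + sqrt(676 + 31684) = 20997 + sqrt(32360) = 20997 + 2*sqrt(8090)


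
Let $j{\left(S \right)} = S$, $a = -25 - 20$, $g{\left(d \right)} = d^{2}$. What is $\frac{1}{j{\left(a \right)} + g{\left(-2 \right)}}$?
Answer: $- \frac{1}{41} \approx -0.02439$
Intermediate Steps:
$a = -45$ ($a = -25 - 20 = -45$)
$\frac{1}{j{\left(a \right)} + g{\left(-2 \right)}} = \frac{1}{-45 + \left(-2\right)^{2}} = \frac{1}{-45 + 4} = \frac{1}{-41} = - \frac{1}{41}$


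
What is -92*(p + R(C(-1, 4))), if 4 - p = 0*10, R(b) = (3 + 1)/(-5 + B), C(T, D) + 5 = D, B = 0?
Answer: -1472/5 ≈ -294.40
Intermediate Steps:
C(T, D) = -5 + D
R(b) = -4/5 (R(b) = (3 + 1)/(-5 + 0) = 4/(-5) = 4*(-1/5) = -4/5)
p = 4 (p = 4 - 0*10 = 4 - 1*0 = 4 + 0 = 4)
-92*(p + R(C(-1, 4))) = -92*(4 - 4/5) = -92*16/5 = -1472/5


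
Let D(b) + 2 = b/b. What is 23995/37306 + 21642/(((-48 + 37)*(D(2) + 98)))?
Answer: -781773787/39805502 ≈ -19.640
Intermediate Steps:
D(b) = -1 (D(b) = -2 + b/b = -2 + 1 = -1)
23995/37306 + 21642/(((-48 + 37)*(D(2) + 98))) = 23995/37306 + 21642/(((-48 + 37)*(-1 + 98))) = 23995*(1/37306) + 21642/((-11*97)) = 23995/37306 + 21642/(-1067) = 23995/37306 + 21642*(-1/1067) = 23995/37306 - 21642/1067 = -781773787/39805502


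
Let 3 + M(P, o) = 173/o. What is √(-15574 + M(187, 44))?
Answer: 3*I*√837485/22 ≈ 124.79*I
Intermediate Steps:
M(P, o) = -3 + 173/o
√(-15574 + M(187, 44)) = √(-15574 + (-3 + 173/44)) = √(-15574 + 41/44) = √(-685215/44) = 3*I*√837485/22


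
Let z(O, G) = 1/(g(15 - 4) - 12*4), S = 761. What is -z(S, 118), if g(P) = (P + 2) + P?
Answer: 1/24 ≈ 0.041667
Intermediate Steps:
g(P) = 2 + 2*P (g(P) = (2 + P) + P = 2 + 2*P)
z(O, G) = -1/24 (z(O, G) = 1/((2 + 2*(15 - 4)) - 12*4) = 1/((2 + 2*11) - 48) = 1/((2 + 22) - 48) = 1/(24 - 48) = 1/(-24) = -1/24)
-z(S, 118) = -1*(-1/24) = 1/24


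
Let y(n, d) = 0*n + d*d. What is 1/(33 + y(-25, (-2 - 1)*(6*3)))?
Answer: 1/2949 ≈ 0.00033910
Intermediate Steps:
y(n, d) = d**2 (y(n, d) = 0 + d**2 = d**2)
1/(33 + y(-25, (-2 - 1)*(6*3))) = 1/(33 + ((-2 - 1)*(6*3))**2) = 1/(33 + (-3*18)**2) = 1/(33 + (-54)**2) = 1/(33 + 2916) = 1/2949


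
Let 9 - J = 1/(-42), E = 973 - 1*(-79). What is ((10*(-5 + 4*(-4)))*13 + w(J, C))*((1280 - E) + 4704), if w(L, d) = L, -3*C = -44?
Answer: -93938982/7 ≈ -1.3420e+7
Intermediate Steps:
C = 44/3 (C = -⅓*(-44) = 44/3 ≈ 14.667)
E = 1052 (E = 973 + 79 = 1052)
J = 379/42 (J = 9 - 1/(-42) = 9 - 1*(-1/42) = 9 + 1/42 = 379/42 ≈ 9.0238)
((10*(-5 + 4*(-4)))*13 + w(J, C))*((1280 - E) + 4704) = ((10*(-5 + 4*(-4)))*13 + 379/42)*((1280 - 1*1052) + 4704) = ((10*(-5 - 16))*13 + 379/42)*((1280 - 1052) + 4704) = ((10*(-21))*13 + 379/42)*(228 + 4704) = (-210*13 + 379/42)*4932 = (-2730 + 379/42)*4932 = -114281/42*4932 = -93938982/7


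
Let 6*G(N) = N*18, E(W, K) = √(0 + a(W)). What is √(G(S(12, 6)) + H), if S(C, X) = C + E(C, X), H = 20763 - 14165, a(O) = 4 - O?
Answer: √(6634 + 6*I*√2) ≈ 81.449 + 0.0521*I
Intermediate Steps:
E(W, K) = √(4 - W) (E(W, K) = √(0 + (4 - W)) = √(4 - W))
H = 6598
S(C, X) = C + √(4 - C)
G(N) = 3*N (G(N) = (N*18)/6 = (18*N)/6 = 3*N)
√(G(S(12, 6)) + H) = √(3*(12 + √(4 - 1*12)) + 6598) = √(3*(12 + √(4 - 12)) + 6598) = √(3*(12 + √(-8)) + 6598) = √(3*(12 + 2*I*√2) + 6598) = √((36 + 6*I*√2) + 6598) = √(6634 + 6*I*√2)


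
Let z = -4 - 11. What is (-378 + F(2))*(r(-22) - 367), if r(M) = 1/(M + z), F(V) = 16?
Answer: 4915960/37 ≈ 1.3286e+5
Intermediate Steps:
z = -15
r(M) = 1/(-15 + M) (r(M) = 1/(M - 15) = 1/(-15 + M))
(-378 + F(2))*(r(-22) - 367) = (-378 + 16)*(1/(-15 - 22) - 367) = -362*(1/(-37) - 367) = -362*(-1/37 - 367) = -362*(-13580/37) = 4915960/37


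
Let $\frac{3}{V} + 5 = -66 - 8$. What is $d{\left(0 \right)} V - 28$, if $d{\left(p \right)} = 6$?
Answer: $- \frac{2230}{79} \approx -28.228$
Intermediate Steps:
$V = - \frac{3}{79}$ ($V = \frac{3}{-5 - 74} = \frac{3}{-79} = 3 \left(- \frac{1}{79}\right) = - \frac{3}{79} \approx -0.037975$)
$d{\left(0 \right)} V - 28 = 6 \left(- \frac{3}{79}\right) - 28 = - \frac{18}{79} - 28 = - \frac{2230}{79}$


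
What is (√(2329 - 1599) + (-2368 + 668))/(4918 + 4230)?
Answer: -425/2287 + √730/9148 ≈ -0.18288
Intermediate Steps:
(√(2329 - 1599) + (-2368 + 668))/(4918 + 4230) = (√730 - 1700)/9148 = (-1700 + √730)*(1/9148) = -425/2287 + √730/9148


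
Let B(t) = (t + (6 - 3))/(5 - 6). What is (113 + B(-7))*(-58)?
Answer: -6786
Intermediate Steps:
B(t) = -3 - t (B(t) = (t + 3)/(-1) = (3 + t)*(-1) = -3 - t)
(113 + B(-7))*(-58) = (113 + (-3 - 1*(-7)))*(-58) = (113 + (-3 + 7))*(-58) = (113 + 4)*(-58) = 117*(-58) = -6786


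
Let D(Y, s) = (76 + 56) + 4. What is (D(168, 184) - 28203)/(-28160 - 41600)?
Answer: 28067/69760 ≈ 0.40234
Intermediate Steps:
D(Y, s) = 136 (D(Y, s) = 132 + 4 = 136)
(D(168, 184) - 28203)/(-28160 - 41600) = (136 - 28203)/(-28160 - 41600) = -28067/(-69760) = -28067*(-1/69760) = 28067/69760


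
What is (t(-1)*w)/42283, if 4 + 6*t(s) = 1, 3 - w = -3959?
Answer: -1981/42283 ≈ -0.046851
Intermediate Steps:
w = 3962 (w = 3 - 1*(-3959) = 3 + 3959 = 3962)
t(s) = -½ (t(s) = -⅔ + (⅙)*1 = -⅔ + ⅙ = -½)
(t(-1)*w)/42283 = -½*3962/42283 = -1981*1/42283 = -1981/42283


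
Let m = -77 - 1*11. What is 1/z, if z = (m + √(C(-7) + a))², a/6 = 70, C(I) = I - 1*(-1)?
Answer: (88 - 3*√46)⁻² ≈ 0.00021849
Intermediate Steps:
m = -88 (m = -77 - 11 = -88)
C(I) = 1 + I (C(I) = I + 1 = 1 + I)
a = 420 (a = 6*70 = 420)
z = (-88 + 3*√46)² (z = (-88 + √((1 - 7) + 420))² = (-88 + √(-6 + 420))² = (-88 + √414)² = (-88 + 3*√46)² ≈ 4576.9)
1/z = 1/(8158 - 528*√46)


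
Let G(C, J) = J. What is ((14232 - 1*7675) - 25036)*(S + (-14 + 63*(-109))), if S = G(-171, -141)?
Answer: 129759538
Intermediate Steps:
S = -141
((14232 - 1*7675) - 25036)*(S + (-14 + 63*(-109))) = ((14232 - 1*7675) - 25036)*(-141 + (-14 + 63*(-109))) = ((14232 - 7675) - 25036)*(-141 + (-14 - 6867)) = (6557 - 25036)*(-141 - 6881) = -18479*(-7022) = 129759538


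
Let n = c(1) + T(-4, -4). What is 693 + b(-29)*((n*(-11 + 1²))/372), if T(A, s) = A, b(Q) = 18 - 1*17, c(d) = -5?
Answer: 42981/62 ≈ 693.24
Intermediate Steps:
b(Q) = 1 (b(Q) = 18 - 17 = 1)
n = -9 (n = -5 - 4 = -9)
693 + b(-29)*((n*(-11 + 1²))/372) = 693 + 1*(-9*(-11 + 1²)/372) = 693 + 1*(-9*(-11 + 1)*(1/372)) = 693 + 1*(-9*(-10)*(1/372)) = 693 + 1*(90*(1/372)) = 693 + 1*(15/62) = 693 + 15/62 = 42981/62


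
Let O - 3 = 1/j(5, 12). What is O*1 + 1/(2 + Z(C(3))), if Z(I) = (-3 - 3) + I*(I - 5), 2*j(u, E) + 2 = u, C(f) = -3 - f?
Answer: 685/186 ≈ 3.6828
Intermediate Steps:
j(u, E) = -1 + u/2
Z(I) = -6 + I*(-5 + I)
O = 11/3 (O = 3 + 1/(-1 + (½)*5) = 3 + 1/(-1 + 5/2) = 3 + 1/(3/2) = 3 + ⅔ = 11/3 ≈ 3.6667)
O*1 + 1/(2 + Z(C(3))) = (11/3)*1 + 1/(2 + (-6 + (-3 - 1*3)² - 5*(-3 - 1*3))) = 11/3 + 1/(2 + (-6 + (-3 - 3)² - 5*(-3 - 3))) = 11/3 + 1/(2 + (-6 + (-6)² - 5*(-6))) = 11/3 + 1/(2 + (-6 + 36 + 30)) = 11/3 + 1/(2 + 60) = 11/3 + 1/62 = 685/186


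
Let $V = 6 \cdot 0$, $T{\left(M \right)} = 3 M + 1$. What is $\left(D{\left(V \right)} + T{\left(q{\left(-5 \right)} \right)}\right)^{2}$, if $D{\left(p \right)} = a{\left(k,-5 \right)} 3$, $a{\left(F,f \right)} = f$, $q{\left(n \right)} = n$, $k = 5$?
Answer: $841$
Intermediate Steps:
$T{\left(M \right)} = 1 + 3 M$
$V = 0$
$D{\left(p \right)} = -15$ ($D{\left(p \right)} = \left(-5\right) 3 = -15$)
$\left(D{\left(V \right)} + T{\left(q{\left(-5 \right)} \right)}\right)^{2} = \left(-15 + \left(1 + 3 \left(-5\right)\right)\right)^{2} = \left(-15 + \left(1 - 15\right)\right)^{2} = \left(-15 - 14\right)^{2} = \left(-29\right)^{2} = 841$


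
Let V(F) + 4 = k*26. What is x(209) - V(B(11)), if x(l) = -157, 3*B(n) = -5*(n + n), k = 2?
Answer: -205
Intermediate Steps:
B(n) = -10*n/3 (B(n) = (-5*(n + n))/3 = (-10*n)/3 = -10*n/3)
V(F) = 48 (V(F) = -4 + 2*26 = -4 + 52 = 48)
x(209) - V(B(11)) = -157 - 1*48 = -157 - 48 = -205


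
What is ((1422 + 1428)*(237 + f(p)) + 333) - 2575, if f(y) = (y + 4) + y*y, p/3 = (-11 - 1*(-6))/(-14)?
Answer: 67711459/98 ≈ 6.9093e+5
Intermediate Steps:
p = 15/14 (p = 3*((-11 - 1*(-6))/(-14)) = 3*((-11 + 6)*(-1/14)) = 3*(-5*(-1/14)) = 3*(5/14) = 15/14 ≈ 1.0714)
f(y) = 4 + y + y**2 (f(y) = (4 + y) + y**2 = 4 + y + y**2)
((1422 + 1428)*(237 + f(p)) + 333) - 2575 = ((1422 + 1428)*(237 + (4 + 15/14 + (15/14)**2)) + 333) - 2575 = (2850*(237 + (4 + 15/14 + 225/196)) + 333) - 2575 = (2850*(237 + 1219/196) + 333) - 2575 = (2850*(47671/196) + 333) - 2575 = (67931175/98 + 333) - 2575 = 67963809/98 - 2575 = 67711459/98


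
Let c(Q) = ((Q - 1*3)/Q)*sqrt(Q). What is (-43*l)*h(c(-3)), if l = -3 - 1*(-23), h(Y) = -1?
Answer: 860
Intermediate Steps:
c(Q) = (-3 + Q)/sqrt(Q) (c(Q) = ((Q - 3)/Q)*sqrt(Q) = ((-3 + Q)/Q)*sqrt(Q) = (-3 + Q)/sqrt(Q))
l = 20 (l = -3 + 23 = 20)
(-43*l)*h(c(-3)) = -43*20*(-1) = -860*(-1) = 860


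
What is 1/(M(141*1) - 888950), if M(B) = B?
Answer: -1/888809 ≈ -1.1251e-6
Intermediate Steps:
1/(M(141*1) - 888950) = 1/(141*1 - 888950) = 1/(141 - 888950) = 1/(-888809) = -1/888809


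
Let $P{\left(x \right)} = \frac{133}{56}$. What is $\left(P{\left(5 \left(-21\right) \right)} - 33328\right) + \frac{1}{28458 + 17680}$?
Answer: $- \frac{6150310741}{184552} \approx -33326.0$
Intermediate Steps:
$P{\left(x \right)} = \frac{19}{8}$ ($P{\left(x \right)} = 133 \cdot \frac{1}{56} = \frac{19}{8}$)
$\left(P{\left(5 \left(-21\right) \right)} - 33328\right) + \frac{1}{28458 + 17680} = \left(\frac{19}{8} - 33328\right) + \frac{1}{28458 + 17680} = - \frac{266605}{8} + \frac{1}{46138} = - \frac{6150310741}{184552}$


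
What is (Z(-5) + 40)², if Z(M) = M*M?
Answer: 4225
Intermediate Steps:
Z(M) = M²
(Z(-5) + 40)² = ((-5)² + 40)² = (25 + 40)² = 65² = 4225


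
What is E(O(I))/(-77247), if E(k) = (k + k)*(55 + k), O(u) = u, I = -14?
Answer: 1148/77247 ≈ 0.014861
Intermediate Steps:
E(k) = 2*k*(55 + k) (E(k) = (2*k)*(55 + k) = 2*k*(55 + k))
E(O(I))/(-77247) = (2*(-14)*(55 - 14))/(-77247) = (2*(-14)*41)*(-1/77247) = -1148*(-1/77247) = 1148/77247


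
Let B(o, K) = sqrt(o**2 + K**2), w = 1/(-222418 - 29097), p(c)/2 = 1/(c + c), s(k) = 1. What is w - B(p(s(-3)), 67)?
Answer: -1/251515 - sqrt(4490) ≈ -67.007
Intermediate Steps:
p(c) = 1/c (p(c) = 2/(c + c) = 2/((2*c)) = 2*(1/(2*c)) = 1/c)
w = -1/251515 (w = 1/(-251515) = -1/251515 ≈ -3.9759e-6)
B(o, K) = sqrt(K**2 + o**2)
w - B(p(s(-3)), 67) = -1/251515 - sqrt(67**2 + (1/1)**2) = -1/251515 - sqrt(4489 + 1**2) = -1/251515 - sqrt(4489 + 1) = -1/251515 - sqrt(4490)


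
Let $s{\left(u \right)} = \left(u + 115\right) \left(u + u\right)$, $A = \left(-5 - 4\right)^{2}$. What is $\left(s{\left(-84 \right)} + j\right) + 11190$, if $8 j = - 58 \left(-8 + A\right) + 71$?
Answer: $\frac{43693}{8} \approx 5461.6$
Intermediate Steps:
$A = 81$ ($A = \left(-9\right)^{2} = 81$)
$s{\left(u \right)} = 2 u \left(115 + u\right)$ ($s{\left(u \right)} = \left(115 + u\right) 2 u = 2 u \left(115 + u\right)$)
$j = - \frac{4163}{8}$ ($j = \frac{- 58 \left(-8 + 81\right) + 71}{8} = \frac{\left(-58\right) 73 + 71}{8} = \frac{-4234 + 71}{8} = \frac{1}{8} \left(-4163\right) = - \frac{4163}{8} \approx -520.38$)
$\left(s{\left(-84 \right)} + j\right) + 11190 = \left(2 \left(-84\right) \left(115 - 84\right) - \frac{4163}{8}\right) + 11190 = \left(2 \left(-84\right) 31 - \frac{4163}{8}\right) + 11190 = \left(-5208 - \frac{4163}{8}\right) + 11190 = - \frac{45827}{8} + 11190 = \frac{43693}{8}$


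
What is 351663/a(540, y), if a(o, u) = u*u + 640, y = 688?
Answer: 351663/473984 ≈ 0.74193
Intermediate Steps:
a(o, u) = 640 + u² (a(o, u) = u² + 640 = 640 + u²)
351663/a(540, y) = 351663/(640 + 688²) = 351663/(640 + 473344) = 351663/473984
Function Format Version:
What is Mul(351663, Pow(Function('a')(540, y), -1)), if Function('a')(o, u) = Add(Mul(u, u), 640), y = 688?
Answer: Rational(351663, 473984) ≈ 0.74193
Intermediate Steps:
Function('a')(o, u) = Add(640, Pow(u, 2)) (Function('a')(o, u) = Add(Pow(u, 2), 640) = Add(640, Pow(u, 2)))
Mul(351663, Pow(Function('a')(540, y), -1)) = Mul(351663, Pow(Add(640, Pow(688, 2)), -1)) = Mul(351663, Pow(Add(640, 473344), -1)) = Mul(351663, Pow(473984, -1)) = Mul(351663, Rational(1, 473984)) = Rational(351663, 473984)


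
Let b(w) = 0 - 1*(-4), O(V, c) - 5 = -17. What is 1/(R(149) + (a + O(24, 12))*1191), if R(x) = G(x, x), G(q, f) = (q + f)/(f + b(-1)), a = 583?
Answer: 153/104049631 ≈ 1.4705e-6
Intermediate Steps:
O(V, c) = -12 (O(V, c) = 5 - 17 = -12)
b(w) = 4 (b(w) = 0 + 4 = 4)
G(q, f) = (f + q)/(4 + f) (G(q, f) = (q + f)/(f + 4) = (f + q)/(4 + f))
R(x) = 2*x/(4 + x) (R(x) = (x + x)/(4 + x) = (2*x)/(4 + x) = 2*x/(4 + x))
1/(R(149) + (a + O(24, 12))*1191) = 1/(2*149/(4 + 149) + (583 - 12)*1191) = 1/(2*149/153 + 571*1191) = 1/(2*149*(1/153) + 680061) = 1/(298/153 + 680061) = 1/(104049631/153) = 153/104049631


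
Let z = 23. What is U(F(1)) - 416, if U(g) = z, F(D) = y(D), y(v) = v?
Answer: -393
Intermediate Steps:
F(D) = D
U(g) = 23
U(F(1)) - 416 = 23 - 416 = -393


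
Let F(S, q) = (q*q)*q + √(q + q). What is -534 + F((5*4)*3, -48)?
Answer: -111126 + 4*I*√6 ≈ -1.1113e+5 + 9.798*I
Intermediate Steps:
F(S, q) = q³ + √2*√q (F(S, q) = q²*q + √(2*q) = q³ + √2*√q)
-534 + F((5*4)*3, -48) = -534 + ((-48)³ + √2*√(-48)) = -534 + (-110592 + √2*(4*I*√3)) = -534 + (-110592 + 4*I*√6) = -111126 + 4*I*√6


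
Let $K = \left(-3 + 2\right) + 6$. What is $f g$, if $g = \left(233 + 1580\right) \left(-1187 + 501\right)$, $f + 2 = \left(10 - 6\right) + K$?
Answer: $-8706026$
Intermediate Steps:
$K = 5$ ($K = -1 + 6 = 5$)
$f = 7$ ($f = -2 + \left(\left(10 - 6\right) + 5\right) = -2 + \left(4 + 5\right) = -2 + 9 = 7$)
$g = -1243718$ ($g = 1813 \left(-686\right) = -1243718$)
$f g = 7 \left(-1243718\right) = -8706026$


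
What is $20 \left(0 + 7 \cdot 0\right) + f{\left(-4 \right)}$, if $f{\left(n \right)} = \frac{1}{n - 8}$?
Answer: $- \frac{1}{12} \approx -0.083333$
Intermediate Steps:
$f{\left(n \right)} = \frac{1}{-8 + n}$
$20 \left(0 + 7 \cdot 0\right) + f{\left(-4 \right)} = 20 \left(0 + 7 \cdot 0\right) + \frac{1}{-8 - 4} = 20 \left(0 + 0\right) + \frac{1}{-12} = 20 \cdot 0 - \frac{1}{12} = 0 - \frac{1}{12} = - \frac{1}{12}$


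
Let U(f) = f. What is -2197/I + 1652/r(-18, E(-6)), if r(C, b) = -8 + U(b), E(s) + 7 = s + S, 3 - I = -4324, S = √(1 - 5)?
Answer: -151089949/1925515 - 3304*I/445 ≈ -78.467 - 7.4247*I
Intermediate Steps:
S = 2*I (S = √(-4) = 2*I ≈ 2.0*I)
I = 4327 (I = 3 - 1*(-4324) = 3 + 4324 = 4327)
E(s) = -7 + s + 2*I (E(s) = -7 + (s + 2*I) = -7 + s + 2*I)
r(C, b) = -8 + b
-2197/I + 1652/r(-18, E(-6)) = -2197/4327 + 1652/(-8 + (-7 - 6 + 2*I)) = -2197*1/4327 + 1652/(-8 + (-13 + 2*I)) = -2197/4327 + 1652/(-21 + 2*I) = -2197/4327 + 1652*((-21 - 2*I)/445) = -2197/4327 + 1652*(-21 - 2*I)/445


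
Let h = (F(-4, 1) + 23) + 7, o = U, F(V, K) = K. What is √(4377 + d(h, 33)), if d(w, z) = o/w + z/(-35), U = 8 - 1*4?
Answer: √5151755770/1085 ≈ 66.153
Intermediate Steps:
U = 4 (U = 8 - 4 = 4)
o = 4
h = 31 (h = (1 + 23) + 7 = 24 + 7 = 31)
d(w, z) = 4/w - z/35 (d(w, z) = 4/w + z/(-35) = 4/w + z*(-1/35) = 4/w - z/35)
√(4377 + d(h, 33)) = √(4377 + (4/31 - 1/35*33)) = √(4377 + (4*(1/31) - 33/35)) = √(4377 + (4/31 - 33/35)) = √(4377 - 883/1085) = √(4748162/1085) = √5151755770/1085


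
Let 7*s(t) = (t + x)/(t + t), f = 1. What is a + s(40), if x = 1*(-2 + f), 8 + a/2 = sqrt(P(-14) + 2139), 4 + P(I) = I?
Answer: -8921/560 + 2*sqrt(2121) ≈ 76.178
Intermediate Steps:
P(I) = -4 + I
a = -16 + 2*sqrt(2121) (a = -16 + 2*sqrt((-4 - 14) + 2139) = -16 + 2*sqrt(-18 + 2139) = -16 + 2*sqrt(2121) ≈ 76.109)
x = -1 (x = 1*(-2 + 1) = 1*(-1) = -1)
s(t) = (-1 + t)/(14*t) (s(t) = ((t - 1)/(t + t))/7 = ((-1 + t)/((2*t)))/7 = ((-1 + t)*(1/(2*t)))/7 = ((-1 + t)/(2*t))/7 = (-1 + t)/(14*t))
a + s(40) = (-16 + 2*sqrt(2121)) + (1/14)*(-1 + 40)/40 = (-16 + 2*sqrt(2121)) + (1/14)*(1/40)*39 = (-16 + 2*sqrt(2121)) + 39/560 = -8921/560 + 2*sqrt(2121)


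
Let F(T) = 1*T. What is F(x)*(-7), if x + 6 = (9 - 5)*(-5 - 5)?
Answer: 322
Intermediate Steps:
x = -46 (x = -6 + (9 - 5)*(-5 - 5) = -6 + 4*(-10) = -6 - 40 = -46)
F(T) = T
F(x)*(-7) = -46*(-7) = 322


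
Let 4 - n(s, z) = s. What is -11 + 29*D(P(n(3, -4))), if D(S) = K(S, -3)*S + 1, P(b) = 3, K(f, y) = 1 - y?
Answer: 366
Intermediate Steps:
n(s, z) = 4 - s
D(S) = 1 + 4*S (D(S) = (1 - 1*(-3))*S + 1 = (1 + 3)*S + 1 = 4*S + 1 = 1 + 4*S)
-11 + 29*D(P(n(3, -4))) = -11 + 29*(1 + 4*3) = -11 + 29*(1 + 12) = -11 + 29*13 = -11 + 377 = 366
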